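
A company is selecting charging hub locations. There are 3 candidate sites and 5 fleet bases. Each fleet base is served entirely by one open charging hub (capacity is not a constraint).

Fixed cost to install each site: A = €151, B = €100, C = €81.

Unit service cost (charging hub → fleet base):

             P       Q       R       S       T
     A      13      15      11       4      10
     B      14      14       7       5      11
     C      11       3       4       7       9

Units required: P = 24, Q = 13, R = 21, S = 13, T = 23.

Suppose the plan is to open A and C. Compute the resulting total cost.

Each fleet base is assigned to its cheapest site among the open ones.
{A, C}: P→C 11·24=264, Q→C 3·13=39, R→C 4·21=84, S→A 4·13=52, T→C 9·23=207. Service 646; fixed 232; total 878.

Total cost: 878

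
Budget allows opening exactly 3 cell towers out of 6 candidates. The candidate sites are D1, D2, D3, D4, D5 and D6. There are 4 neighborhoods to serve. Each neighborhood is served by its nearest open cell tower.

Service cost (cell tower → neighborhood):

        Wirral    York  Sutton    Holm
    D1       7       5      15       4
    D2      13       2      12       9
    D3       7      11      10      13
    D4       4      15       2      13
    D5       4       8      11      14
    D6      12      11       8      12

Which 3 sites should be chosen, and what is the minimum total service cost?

Choose D1, D2 and D4; total service cost 12.

With exactly 3 open, each neighborhood uses its cheapest among the chosen.
{D1, D2, D4}: Wirral→D4 4, York→D2 2, Sutton→D4 2, Holm→D1 4. Service cost 12.
{D1, D3, D4}: service cost 15
{D1, D4, D5}: service cost 15
Among all 20 size-3 choices, {D1, D2, D4} is lowest.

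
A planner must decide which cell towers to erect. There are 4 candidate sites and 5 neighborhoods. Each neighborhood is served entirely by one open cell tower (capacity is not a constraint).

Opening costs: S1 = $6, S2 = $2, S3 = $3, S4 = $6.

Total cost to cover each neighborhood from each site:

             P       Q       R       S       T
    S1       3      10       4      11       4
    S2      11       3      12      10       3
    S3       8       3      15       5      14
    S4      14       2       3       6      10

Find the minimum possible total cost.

For any fixed open set, each neighborhood goes to its cheapest open site; total = fixed + service.
{S1, S3}: P→S1 3, Q→S3 3, R→S1 4, S→S3 5, T→S1 4. Service 19; fixed 9; total 28.
{S1, S2, S3}: P→S1 3, Q→S2 3, R→S1 4, S→S3 5, T→S2 3. Service 18; fixed 11; total 29.
{S1, S4}: P→S1 3, Q→S4 2, R→S4 3, S→S4 6, T→S1 4. Service 18; fixed 12; total 30.
{S1, S2, S3, S4}: service 16 + fixed 17 = 33
No other subset beats 28.

Minimum total cost: 28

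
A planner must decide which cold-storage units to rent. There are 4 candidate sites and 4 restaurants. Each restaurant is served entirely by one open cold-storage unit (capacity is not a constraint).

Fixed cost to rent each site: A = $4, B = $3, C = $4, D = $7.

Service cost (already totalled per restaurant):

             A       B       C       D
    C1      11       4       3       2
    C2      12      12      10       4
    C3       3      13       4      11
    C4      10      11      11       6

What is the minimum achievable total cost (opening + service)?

For any fixed open set, each restaurant goes to its cheapest open site; total = fixed + service.
{A, D}: C1→D 2, C2→D 4, C3→A 3, C4→D 6. Service 15; fixed 11; total 26.
{C, D}: C1→D 2, C2→D 4, C3→C 4, C4→D 6. Service 16; fixed 11; total 27.
{A, B, D}: service 15 + fixed 14 = 29
{A, B, C, D}: service 15 + fixed 18 = 33
No other subset beats 26.

Minimum total cost: 26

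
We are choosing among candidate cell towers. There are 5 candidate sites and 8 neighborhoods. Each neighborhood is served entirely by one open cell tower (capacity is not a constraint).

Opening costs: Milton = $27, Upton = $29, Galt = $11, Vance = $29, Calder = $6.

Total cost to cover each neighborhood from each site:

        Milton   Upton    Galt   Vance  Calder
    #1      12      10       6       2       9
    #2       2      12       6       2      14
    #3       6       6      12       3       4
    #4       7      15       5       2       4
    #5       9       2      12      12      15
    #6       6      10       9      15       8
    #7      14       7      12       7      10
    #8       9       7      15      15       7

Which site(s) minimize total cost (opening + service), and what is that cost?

Open Galt and Calder; minimum total cost 74.

For any fixed open set, each neighborhood goes to its cheapest open site; total = fixed + service.
{Galt, Calder}: #1→Galt 6, #2→Galt 6, #3→Calder 4, #4→Calder 4, #5→Galt 12, #6→Calder 8, #7→Calder 10, #8→Calder 7. Service 57; fixed 17; total 74.
{Calder}: #1→Calder 9, #2→Calder 14, #3→Calder 4, #4→Calder 4, #5→Calder 15, #6→Calder 8, #7→Calder 10, #8→Calder 7. Service 71; fixed 6; total 77.
{Vance, Calder}: #1→Vance 2, #2→Vance 2, #3→Vance 3, #4→Vance 2, #5→Vance 12, #6→Calder 8, #7→Vance 7, #8→Calder 7. Service 43; fixed 35; total 78.
{Milton, Upton, Galt, Vance, Calder}: service 31 + fixed 102 = 133
No other subset beats 74.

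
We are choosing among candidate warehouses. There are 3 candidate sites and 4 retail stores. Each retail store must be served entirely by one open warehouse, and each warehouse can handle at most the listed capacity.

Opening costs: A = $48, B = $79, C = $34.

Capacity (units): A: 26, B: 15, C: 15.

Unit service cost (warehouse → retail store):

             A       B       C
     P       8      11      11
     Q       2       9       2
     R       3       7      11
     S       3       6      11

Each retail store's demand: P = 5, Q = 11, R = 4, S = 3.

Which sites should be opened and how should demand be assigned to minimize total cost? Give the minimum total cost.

Open {A}: P→A 8·5=40, Q→A 2·11=22, R→A 3·4=12, S→A 3·3=9.
Loads: A carries 23/26. Service 83; fixed 48; total 131.
Next best feasible plan costs 165.

Minimum total cost: 131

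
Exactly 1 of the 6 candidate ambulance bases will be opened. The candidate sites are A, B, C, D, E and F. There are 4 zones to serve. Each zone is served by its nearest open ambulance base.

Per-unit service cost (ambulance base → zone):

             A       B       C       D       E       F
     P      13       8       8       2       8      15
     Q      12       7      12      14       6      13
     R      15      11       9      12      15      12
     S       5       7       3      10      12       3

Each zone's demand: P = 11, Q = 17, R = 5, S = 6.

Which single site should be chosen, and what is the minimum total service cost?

With exactly 1 open, each zone uses its cheapest among the chosen.
{B}: P→B 8·11=88, Q→B 7·17=119, R→B 11·5=55, S→B 7·6=42. Service cost 304.
{E}: service cost 337
{C}: service cost 355
Among all 6 size-1 choices, {B} is lowest.

Choose B only; total service cost 304.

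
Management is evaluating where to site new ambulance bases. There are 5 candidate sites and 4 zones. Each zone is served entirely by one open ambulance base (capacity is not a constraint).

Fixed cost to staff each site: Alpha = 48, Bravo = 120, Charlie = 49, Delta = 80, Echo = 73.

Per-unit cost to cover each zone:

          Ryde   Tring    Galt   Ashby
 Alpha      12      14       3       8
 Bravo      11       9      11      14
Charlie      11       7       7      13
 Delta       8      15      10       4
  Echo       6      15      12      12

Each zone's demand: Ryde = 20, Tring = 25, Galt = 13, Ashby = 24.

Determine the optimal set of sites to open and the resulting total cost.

Open Alpha, Charlie and Delta; minimum total cost 647.

For any fixed open set, each zone goes to its cheapest open site; total = fixed + service.
{Alpha, Charlie, Delta}: Ryde→Delta 8·20=160, Tring→Charlie 7·25=175, Galt→Alpha 3·13=39, Ashby→Delta 4·24=96. Service 470; fixed 177; total 647.
{Charlie, Delta}: Ryde→Delta 8·20=160, Tring→Charlie 7·25=175, Galt→Charlie 7·13=91, Ashby→Delta 4·24=96. Service 522; fixed 129; total 651.
{Alpha, Charlie, Delta, Echo}: service 430 + fixed 250 = 680
{Alpha, Bravo, Charlie, Delta, Echo}: Ryde→Echo 6·20=120, Tring→Charlie 7·25=175, Galt→Alpha 3·13=39, Ashby→Delta 4·24=96. Service 430; fixed 370; total 800.
No other subset beats 647.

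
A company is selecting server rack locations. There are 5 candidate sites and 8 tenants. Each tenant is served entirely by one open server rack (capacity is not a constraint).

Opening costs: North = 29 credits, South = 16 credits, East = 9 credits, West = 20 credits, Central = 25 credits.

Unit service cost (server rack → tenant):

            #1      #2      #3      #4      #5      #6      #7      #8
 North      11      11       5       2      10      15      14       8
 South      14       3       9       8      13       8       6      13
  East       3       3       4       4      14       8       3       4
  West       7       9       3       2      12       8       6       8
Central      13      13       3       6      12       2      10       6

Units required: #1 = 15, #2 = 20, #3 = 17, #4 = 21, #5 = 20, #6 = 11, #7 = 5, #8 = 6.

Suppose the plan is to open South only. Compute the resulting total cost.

Each tenant is assigned to its cheapest site among the open ones.
{South}: #1→South 14·15=210, #2→South 3·20=60, #3→South 9·17=153, #4→South 8·21=168, #5→South 13·20=260, #6→South 8·11=88, #7→South 6·5=30, #8→South 13·6=78. Service 1047; fixed 16; total 1063.

Total cost: 1063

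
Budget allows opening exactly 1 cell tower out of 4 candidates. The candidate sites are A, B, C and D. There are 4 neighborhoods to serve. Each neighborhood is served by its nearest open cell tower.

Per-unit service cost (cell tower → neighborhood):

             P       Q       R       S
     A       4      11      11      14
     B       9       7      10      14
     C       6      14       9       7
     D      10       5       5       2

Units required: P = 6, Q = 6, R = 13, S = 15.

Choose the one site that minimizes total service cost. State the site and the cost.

With exactly 1 open, each neighborhood uses its cheapest among the chosen.
{D}: P→D 10·6=60, Q→D 5·6=30, R→D 5·13=65, S→D 2·15=30. Service cost 185.
{C}: service cost 342
{B}: service cost 436
Among all 4 size-1 choices, {D} is lowest.

Choose D only; total service cost 185.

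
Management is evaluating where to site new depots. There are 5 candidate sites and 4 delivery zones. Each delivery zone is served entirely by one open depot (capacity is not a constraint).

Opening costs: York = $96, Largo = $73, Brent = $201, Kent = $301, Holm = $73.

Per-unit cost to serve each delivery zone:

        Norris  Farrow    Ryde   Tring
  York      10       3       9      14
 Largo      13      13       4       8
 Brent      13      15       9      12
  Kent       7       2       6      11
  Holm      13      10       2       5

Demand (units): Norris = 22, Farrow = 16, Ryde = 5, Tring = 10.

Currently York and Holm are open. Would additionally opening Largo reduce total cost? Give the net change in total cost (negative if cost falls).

No — net change +73 (cost rises by 73).

Current service cost with {York, Holm}: 328.
Adding Largo: each delivery zone re-picks its cheapest; new service cost 328, saving 0.
Extra fixed cost: 73. Net change = 73 − 0 = 73.
(Totals: 497 → 570.)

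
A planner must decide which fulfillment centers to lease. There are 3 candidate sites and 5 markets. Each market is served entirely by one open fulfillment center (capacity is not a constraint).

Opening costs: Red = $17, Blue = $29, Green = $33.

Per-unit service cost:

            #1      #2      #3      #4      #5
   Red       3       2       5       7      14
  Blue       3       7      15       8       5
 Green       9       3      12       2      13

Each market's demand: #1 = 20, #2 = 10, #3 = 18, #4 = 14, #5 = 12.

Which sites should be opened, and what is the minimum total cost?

Open Red, Blue and Green; minimum total cost 337.

For any fixed open set, each market goes to its cheapest open site; total = fixed + service.
{Red, Blue, Green}: #1→Red 3·20=60, #2→Red 2·10=20, #3→Red 5·18=90, #4→Green 2·14=28, #5→Blue 5·12=60. Service 258; fixed 79; total 337.
{Red, Blue}: service 328 + fixed 46 = 374
{Red, Green}: service 354 + fixed 50 = 404
{Red}: service 436 + fixed 17 = 453
(All 7 nonempty subsets were checked; Red, Blue and Green is lowest.)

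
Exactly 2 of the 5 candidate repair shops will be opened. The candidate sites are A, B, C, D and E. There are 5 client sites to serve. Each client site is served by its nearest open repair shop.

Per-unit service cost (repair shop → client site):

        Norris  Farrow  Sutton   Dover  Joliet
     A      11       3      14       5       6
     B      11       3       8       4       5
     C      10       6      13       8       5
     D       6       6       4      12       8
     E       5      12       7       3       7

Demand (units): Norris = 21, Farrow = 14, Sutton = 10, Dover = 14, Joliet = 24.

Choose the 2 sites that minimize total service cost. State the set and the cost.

Choose B and E; total service cost 379.

With exactly 2 open, each client site uses its cheapest among the chosen.
{B, E}: Norris→E 5·21=105, Farrow→B 3·14=42, Sutton→E 7·10=70, Dover→E 3·14=42, Joliet→B 5·24=120. Service cost 379.
{B, D}: service cost 384
{A, E}: service cost 403
Among all 10 size-2 choices, {B, E} is lowest.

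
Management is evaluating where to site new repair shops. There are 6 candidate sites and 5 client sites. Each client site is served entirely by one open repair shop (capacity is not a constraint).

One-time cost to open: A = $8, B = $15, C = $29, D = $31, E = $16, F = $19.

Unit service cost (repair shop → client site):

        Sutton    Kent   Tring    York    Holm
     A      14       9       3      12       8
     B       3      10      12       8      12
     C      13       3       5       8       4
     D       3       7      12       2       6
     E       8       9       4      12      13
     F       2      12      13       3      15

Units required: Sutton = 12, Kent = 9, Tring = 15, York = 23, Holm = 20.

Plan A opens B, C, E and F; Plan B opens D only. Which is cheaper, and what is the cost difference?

Plan A: {B, C, E, F}: Sutton→F 2·12=24, Kent→C 3·9=27, Tring→E 4·15=60, York→F 3·23=69, Holm→C 4·20=80. Service 260; fixed 79; total 339.
Plan B: {D}: Sutton→D 3·12=36, Kent→D 7·9=63, Tring→D 12·15=180, York→D 2·23=46, Holm→D 6·20=120. Service 445; fixed 31; total 476.
Difference: |339 − 476| = 137.

Plan A is cheaper by 137.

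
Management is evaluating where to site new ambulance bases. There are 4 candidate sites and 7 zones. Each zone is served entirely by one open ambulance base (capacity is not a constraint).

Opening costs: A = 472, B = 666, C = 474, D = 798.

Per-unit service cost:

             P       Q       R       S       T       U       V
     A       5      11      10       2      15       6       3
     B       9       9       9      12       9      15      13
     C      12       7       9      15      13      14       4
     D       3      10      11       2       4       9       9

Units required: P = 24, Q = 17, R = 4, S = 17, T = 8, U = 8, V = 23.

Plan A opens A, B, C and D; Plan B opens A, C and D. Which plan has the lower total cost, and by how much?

Plan A: {A, B, C, D}: P→D 3·24=72, Q→C 7·17=119, R→B 9·4=36, S→A 2·17=34, T→D 4·8=32, U→A 6·8=48, V→A 3·23=69. Service 410; fixed 2410; total 2820.
Plan B: {A, C, D}: P→D 3·24=72, Q→C 7·17=119, R→C 9·4=36, S→A 2·17=34, T→D 4·8=32, U→A 6·8=48, V→A 3·23=69. Service 410; fixed 1744; total 2154.
Difference: |2820 − 2154| = 666.

Plan B is cheaper by 666.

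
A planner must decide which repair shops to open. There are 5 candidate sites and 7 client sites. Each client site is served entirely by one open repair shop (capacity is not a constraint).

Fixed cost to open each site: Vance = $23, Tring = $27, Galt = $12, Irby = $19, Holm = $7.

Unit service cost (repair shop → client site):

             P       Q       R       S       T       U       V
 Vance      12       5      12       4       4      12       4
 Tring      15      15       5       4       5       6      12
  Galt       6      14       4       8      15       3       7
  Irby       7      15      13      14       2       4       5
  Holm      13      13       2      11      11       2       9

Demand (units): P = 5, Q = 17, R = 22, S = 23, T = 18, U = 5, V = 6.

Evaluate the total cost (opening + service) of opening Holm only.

Each client site is assigned to its cheapest site among the open ones.
{Holm}: P→Holm 13·5=65, Q→Holm 13·17=221, R→Holm 2·22=44, S→Holm 11·23=253, T→Holm 11·18=198, U→Holm 2·5=10, V→Holm 9·6=54. Service 845; fixed 7; total 852.

Total cost: 852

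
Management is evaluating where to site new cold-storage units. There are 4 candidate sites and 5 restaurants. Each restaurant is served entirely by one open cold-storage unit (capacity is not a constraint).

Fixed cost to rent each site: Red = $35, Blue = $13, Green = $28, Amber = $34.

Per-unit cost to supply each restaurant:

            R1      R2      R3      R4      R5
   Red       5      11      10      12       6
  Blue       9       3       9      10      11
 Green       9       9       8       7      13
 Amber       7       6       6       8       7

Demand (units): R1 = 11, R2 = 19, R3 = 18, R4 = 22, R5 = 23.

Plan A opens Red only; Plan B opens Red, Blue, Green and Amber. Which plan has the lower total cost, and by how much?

Plan A: {Red}: R1→Red 5·11=55, R2→Red 11·19=209, R3→Red 10·18=180, R4→Red 12·22=264, R5→Red 6·23=138. Service 846; fixed 35; total 881.
Plan B: {Red, Blue, Green, Amber}: R1→Red 5·11=55, R2→Blue 3·19=57, R3→Amber 6·18=108, R4→Green 7·22=154, R5→Red 6·23=138. Service 512; fixed 110; total 622.
Difference: |881 − 622| = 259.

Plan B is cheaper by 259.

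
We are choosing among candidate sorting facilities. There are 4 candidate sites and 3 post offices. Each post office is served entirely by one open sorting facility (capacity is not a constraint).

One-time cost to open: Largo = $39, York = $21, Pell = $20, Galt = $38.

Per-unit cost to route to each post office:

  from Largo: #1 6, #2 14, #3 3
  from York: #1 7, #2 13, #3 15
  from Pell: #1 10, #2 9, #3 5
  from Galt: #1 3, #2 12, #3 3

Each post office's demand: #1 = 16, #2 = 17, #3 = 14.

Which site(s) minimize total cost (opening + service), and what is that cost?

For any fixed open set, each post office goes to its cheapest open site; total = fixed + service.
{Pell, Galt}: #1→Galt 3·16=48, #2→Pell 9·17=153, #3→Galt 3·14=42. Service 243; fixed 58; total 301.
{York, Pell, Galt}: service 243 + fixed 79 = 322
{Galt}: service 294 + fixed 38 = 332
{Largo, York, Pell, Galt}: service 243 + fixed 118 = 361
(All 15 nonempty subsets were checked; Pell and Galt is lowest.)

Open Pell and Galt; minimum total cost 301.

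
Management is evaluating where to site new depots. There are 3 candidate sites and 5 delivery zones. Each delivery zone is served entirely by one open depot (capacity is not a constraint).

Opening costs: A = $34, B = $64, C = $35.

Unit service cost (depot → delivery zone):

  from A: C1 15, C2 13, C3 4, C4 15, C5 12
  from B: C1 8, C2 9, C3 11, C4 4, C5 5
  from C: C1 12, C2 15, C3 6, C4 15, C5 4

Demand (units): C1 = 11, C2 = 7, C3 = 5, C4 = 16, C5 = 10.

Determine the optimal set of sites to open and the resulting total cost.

For any fixed open set, each delivery zone goes to its cheapest open site; total = fixed + service.
{A, B}: C1→B 8·11=88, C2→B 9·7=63, C3→A 4·5=20, C4→B 4·16=64, C5→B 5·10=50. Service 285; fixed 98; total 383.
{B}: service 320 + fixed 64 = 384
{B, C}: service 285 + fixed 99 = 384
{A, B, C}: service 275 + fixed 133 = 408
No other subset beats 383.

Open A and B; minimum total cost 383.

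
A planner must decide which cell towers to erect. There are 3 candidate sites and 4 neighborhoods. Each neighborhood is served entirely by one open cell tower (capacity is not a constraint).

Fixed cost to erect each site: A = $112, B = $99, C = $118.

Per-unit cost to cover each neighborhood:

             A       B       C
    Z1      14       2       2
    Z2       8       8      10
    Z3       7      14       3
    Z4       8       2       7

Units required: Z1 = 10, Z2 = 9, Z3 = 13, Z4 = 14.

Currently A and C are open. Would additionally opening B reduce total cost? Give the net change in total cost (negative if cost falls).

No — net change +29 (cost rises by 29).

Current service cost with {A, C}: 229.
Adding B: each neighborhood re-picks its cheapest; new service cost 159, saving 70.
Extra fixed cost: 99. Net change = 99 − 70 = 29.
(Totals: 459 → 488.)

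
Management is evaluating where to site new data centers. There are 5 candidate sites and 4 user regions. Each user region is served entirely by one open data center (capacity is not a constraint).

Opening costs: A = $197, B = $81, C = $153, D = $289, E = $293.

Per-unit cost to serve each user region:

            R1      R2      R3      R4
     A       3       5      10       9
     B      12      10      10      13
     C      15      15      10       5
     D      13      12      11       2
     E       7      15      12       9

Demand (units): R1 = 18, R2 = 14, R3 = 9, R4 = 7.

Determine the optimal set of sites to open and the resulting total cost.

For any fixed open set, each user region goes to its cheapest open site; total = fixed + service.
{A}: R1→A 3·18=54, R2→A 5·14=70, R3→A 10·9=90, R4→A 9·7=63. Service 277; fixed 197; total 474.
{A, B}: service 277 + fixed 278 = 555
{A, C}: service 249 + fixed 350 = 599
{A, B, C, D, E}: service 228 + fixed 1013 = 1241
No other subset beats 474.

Open A only; minimum total cost 474.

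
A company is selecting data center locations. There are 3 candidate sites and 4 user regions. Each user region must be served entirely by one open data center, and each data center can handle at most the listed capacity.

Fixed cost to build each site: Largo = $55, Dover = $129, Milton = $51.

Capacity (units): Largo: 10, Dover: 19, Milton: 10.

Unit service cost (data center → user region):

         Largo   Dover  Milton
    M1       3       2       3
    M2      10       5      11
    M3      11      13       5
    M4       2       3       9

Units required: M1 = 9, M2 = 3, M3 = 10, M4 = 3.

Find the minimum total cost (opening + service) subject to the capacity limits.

Open {Dover, Milton}: M1→Dover 2·9=18, M2→Dover 5·3=15, M3→Milton 5·10=50, M4→Dover 3·3=9.
Loads: Dover carries 15/19, Milton carries 10/10. Service 92; fixed 180; total 272.
Next best feasible plan costs 324.

Minimum total cost: 272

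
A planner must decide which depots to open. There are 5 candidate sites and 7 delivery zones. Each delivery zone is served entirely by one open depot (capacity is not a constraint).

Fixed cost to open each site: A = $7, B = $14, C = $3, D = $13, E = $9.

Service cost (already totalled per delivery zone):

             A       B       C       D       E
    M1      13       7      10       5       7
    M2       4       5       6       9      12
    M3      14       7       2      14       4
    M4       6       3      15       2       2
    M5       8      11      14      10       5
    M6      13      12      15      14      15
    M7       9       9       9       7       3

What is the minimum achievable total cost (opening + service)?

For any fixed open set, each delivery zone goes to its cheapest open site; total = fixed + service.
{C, E}: M1→E 7, M2→C 6, M3→C 2, M4→E 2, M5→E 5, M6→C 15, M7→E 3. Service 40; fixed 12; total 52.
{A, E}: M1→E 7, M2→A 4, M3→E 4, M4→E 2, M5→E 5, M6→A 13, M7→E 3. Service 38; fixed 16; total 54.
{A, C, E}: M1→E 7, M2→A 4, M3→C 2, M4→E 2, M5→E 5, M6→A 13, M7→E 3. Service 36; fixed 19; total 55.
{A, B, C, D, E}: M1→D 5, M2→A 4, M3→C 2, M4→D 2, M5→E 5, M6→B 12, M7→E 3. Service 33; fixed 46; total 79.
No other subset beats 52.

Minimum total cost: 52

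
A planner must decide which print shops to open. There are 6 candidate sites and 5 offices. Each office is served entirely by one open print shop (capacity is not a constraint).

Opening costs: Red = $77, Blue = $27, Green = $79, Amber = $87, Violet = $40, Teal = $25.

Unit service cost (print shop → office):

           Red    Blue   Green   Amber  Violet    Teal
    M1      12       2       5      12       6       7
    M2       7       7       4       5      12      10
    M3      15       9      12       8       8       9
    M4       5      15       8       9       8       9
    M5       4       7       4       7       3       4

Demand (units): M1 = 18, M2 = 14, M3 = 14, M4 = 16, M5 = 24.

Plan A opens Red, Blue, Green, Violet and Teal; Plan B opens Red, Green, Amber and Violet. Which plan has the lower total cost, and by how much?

Plan A is cheaper by 89.

Plan A: {Red, Blue, Green, Violet, Teal}: M1→Blue 2·18=36, M2→Green 4·14=56, M3→Violet 8·14=112, M4→Red 5·16=80, M5→Violet 3·24=72. Service 356; fixed 248; total 604.
Plan B: {Red, Green, Amber, Violet}: M1→Green 5·18=90, M2→Green 4·14=56, M3→Amber 8·14=112, M4→Red 5·16=80, M5→Violet 3·24=72. Service 410; fixed 283; total 693.
Difference: |604 − 693| = 89.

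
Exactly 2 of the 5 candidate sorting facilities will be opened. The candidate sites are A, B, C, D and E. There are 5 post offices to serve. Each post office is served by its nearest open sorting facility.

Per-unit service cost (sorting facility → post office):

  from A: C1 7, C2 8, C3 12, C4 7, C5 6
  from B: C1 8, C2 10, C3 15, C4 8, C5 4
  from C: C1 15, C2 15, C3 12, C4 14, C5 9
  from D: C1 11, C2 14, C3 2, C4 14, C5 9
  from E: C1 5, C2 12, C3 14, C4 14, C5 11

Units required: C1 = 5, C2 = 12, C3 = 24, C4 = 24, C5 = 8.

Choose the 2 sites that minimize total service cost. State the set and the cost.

With exactly 2 open, each post office uses its cheapest among the chosen.
{A, D}: C1→A 7·5=35, C2→A 8·12=96, C3→D 2·24=48, C4→A 7·24=168, C5→A 6·8=48. Service cost 395.
{B, D}: service cost 432
{A, B}: service cost 619
Among all 10 size-2 choices, {A, D} is lowest.

Choose A and D; total service cost 395.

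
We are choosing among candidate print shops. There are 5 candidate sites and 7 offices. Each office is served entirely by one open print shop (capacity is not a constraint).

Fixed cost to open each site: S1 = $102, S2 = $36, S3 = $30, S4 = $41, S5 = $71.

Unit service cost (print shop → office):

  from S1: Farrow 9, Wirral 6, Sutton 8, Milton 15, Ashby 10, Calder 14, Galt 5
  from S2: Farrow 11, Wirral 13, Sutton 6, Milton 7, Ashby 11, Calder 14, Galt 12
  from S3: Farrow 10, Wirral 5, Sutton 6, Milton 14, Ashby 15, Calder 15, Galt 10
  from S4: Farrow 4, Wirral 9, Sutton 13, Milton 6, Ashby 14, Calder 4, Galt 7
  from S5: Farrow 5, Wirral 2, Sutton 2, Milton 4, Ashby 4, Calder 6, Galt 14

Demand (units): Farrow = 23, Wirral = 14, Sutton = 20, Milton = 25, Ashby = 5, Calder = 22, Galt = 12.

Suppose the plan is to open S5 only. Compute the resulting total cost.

Each office is assigned to its cheapest site among the open ones.
{S5}: Farrow→S5 5·23=115, Wirral→S5 2·14=28, Sutton→S5 2·20=40, Milton→S5 4·25=100, Ashby→S5 4·5=20, Calder→S5 6·22=132, Galt→S5 14·12=168. Service 603; fixed 71; total 674.

Total cost: 674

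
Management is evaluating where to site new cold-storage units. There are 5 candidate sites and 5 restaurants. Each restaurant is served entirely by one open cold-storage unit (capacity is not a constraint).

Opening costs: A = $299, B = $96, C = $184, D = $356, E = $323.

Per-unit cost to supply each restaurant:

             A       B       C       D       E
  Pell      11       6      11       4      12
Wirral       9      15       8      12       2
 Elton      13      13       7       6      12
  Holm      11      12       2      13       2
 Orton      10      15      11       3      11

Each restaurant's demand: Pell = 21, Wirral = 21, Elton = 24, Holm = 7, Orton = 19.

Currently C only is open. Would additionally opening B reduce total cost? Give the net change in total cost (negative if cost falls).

Yes — net change −9 (cost falls by 9).

Current service cost with {C}: 790.
Adding B: each restaurant re-picks its cheapest; new service cost 685, saving 105.
Extra fixed cost: 96. Net change = 96 − 105 = -9.
(Totals: 974 → 965.)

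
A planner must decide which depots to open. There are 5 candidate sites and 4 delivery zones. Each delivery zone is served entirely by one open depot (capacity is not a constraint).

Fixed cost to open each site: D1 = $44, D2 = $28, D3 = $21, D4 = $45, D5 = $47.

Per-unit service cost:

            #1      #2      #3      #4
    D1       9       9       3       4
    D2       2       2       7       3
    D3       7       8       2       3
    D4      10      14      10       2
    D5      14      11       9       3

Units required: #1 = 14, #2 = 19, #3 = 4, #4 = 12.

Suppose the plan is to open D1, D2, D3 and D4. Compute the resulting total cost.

Each delivery zone is assigned to its cheapest site among the open ones.
{D1, D2, D3, D4}: #1→D2 2·14=28, #2→D2 2·19=38, #3→D3 2·4=8, #4→D4 2·12=24. Service 98; fixed 138; total 236.

Total cost: 236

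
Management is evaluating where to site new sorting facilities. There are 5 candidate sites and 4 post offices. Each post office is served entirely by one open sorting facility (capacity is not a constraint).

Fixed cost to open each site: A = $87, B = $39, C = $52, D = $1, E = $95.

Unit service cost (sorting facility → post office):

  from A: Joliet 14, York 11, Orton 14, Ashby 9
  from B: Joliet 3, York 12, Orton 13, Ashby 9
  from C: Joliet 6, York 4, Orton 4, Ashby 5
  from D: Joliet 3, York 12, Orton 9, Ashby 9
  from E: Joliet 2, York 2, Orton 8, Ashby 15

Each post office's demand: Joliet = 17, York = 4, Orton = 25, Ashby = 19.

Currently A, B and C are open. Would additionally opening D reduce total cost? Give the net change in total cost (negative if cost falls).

Current service cost with {A, B, C}: 262.
Adding D: each post office re-picks its cheapest; new service cost 262, saving 0.
Extra fixed cost: 1. Net change = 1 − 0 = 1.
(Totals: 440 → 441.)

No — net change +1 (cost rises by 1).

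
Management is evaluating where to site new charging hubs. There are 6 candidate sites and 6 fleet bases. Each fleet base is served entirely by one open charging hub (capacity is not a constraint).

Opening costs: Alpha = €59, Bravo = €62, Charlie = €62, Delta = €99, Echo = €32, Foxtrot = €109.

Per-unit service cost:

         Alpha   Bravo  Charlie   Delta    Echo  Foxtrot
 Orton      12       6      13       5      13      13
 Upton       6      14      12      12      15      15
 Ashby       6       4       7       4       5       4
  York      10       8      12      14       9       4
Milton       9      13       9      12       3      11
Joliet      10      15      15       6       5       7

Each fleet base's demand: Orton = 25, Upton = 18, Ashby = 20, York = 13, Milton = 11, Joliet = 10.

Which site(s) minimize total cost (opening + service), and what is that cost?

Open Alpha, Bravo and Echo; minimum total cost 678.

For any fixed open set, each fleet base goes to its cheapest open site; total = fixed + service.
{Alpha, Bravo, Echo}: Orton→Bravo 6·25=150, Upton→Alpha 6·18=108, Ashby→Bravo 4·20=80, York→Bravo 8·13=104, Milton→Echo 3·11=33, Joliet→Echo 5·10=50. Service 525; fixed 153; total 678.
{Alpha, Delta, Echo}: service 513 + fixed 190 = 703
{Alpha, Bravo, Echo, Foxtrot}: service 473 + fixed 262 = 735
{Alpha, Bravo, Charlie, Delta, Echo, Foxtrot}: Orton→Delta 5·25=125, Upton→Alpha 6·18=108, Ashby→Bravo 4·20=80, York→Foxtrot 4·13=52, Milton→Echo 3·11=33, Joliet→Echo 5·10=50. Service 448; fixed 423; total 871.
No other subset beats 678.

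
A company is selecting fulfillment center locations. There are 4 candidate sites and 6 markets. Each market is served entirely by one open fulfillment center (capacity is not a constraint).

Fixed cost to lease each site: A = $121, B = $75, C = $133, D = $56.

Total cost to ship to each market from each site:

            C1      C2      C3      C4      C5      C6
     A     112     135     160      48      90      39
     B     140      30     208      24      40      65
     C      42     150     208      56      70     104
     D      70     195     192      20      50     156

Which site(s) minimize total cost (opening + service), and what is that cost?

Open B and D; minimum total cost 548.

For any fixed open set, each market goes to its cheapest open site; total = fixed + service.
{B, D}: C1→D 70, C2→B 30, C3→D 192, C4→D 20, C5→B 40, C6→B 65. Service 417; fixed 131; total 548.
{B}: service 507 + fixed 75 = 582
{A, B}: C1→A 112, C2→B 30, C3→A 160, C4→B 24, C5→B 40, C6→A 39. Service 405; fixed 196; total 601.
{A, B, C, D}: service 331 + fixed 385 = 716
No other subset beats 548.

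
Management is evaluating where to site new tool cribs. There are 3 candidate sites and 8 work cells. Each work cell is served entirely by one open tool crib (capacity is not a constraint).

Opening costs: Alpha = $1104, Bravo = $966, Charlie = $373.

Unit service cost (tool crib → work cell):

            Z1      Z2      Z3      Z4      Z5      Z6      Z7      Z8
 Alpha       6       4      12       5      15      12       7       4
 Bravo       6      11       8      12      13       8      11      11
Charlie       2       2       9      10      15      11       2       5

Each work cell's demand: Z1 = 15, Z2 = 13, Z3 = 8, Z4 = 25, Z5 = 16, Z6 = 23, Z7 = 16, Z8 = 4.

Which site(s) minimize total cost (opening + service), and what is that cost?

For any fixed open set, each work cell goes to its cheapest open site; total = fixed + service.
{Charlie}: Z1→Charlie 2·15=30, Z2→Charlie 2·13=26, Z3→Charlie 9·8=72, Z4→Charlie 10·25=250, Z5→Charlie 15·16=240, Z6→Charlie 11·23=253, Z7→Charlie 2·16=32, Z8→Charlie 5·4=20. Service 923; fixed 373; total 1296.
{Alpha}: Z1→Alpha 6·15=90, Z2→Alpha 4·13=52, Z3→Alpha 12·8=96, Z4→Alpha 5·25=125, Z5→Alpha 15·16=240, Z6→Alpha 12·23=276, Z7→Alpha 7·16=112, Z8→Alpha 4·4=16. Service 1007; fixed 1104; total 2111.
{Bravo, Charlie}: Z1→Charlie 2·15=30, Z2→Charlie 2·13=26, Z3→Bravo 8·8=64, Z4→Charlie 10·25=250, Z5→Bravo 13·16=208, Z6→Bravo 8·23=184, Z7→Charlie 2·16=32, Z8→Charlie 5·4=20. Service 814; fixed 1339; total 2153.
{Alpha, Bravo, Charlie}: service 685 + fixed 2443 = 3128
No other subset beats 1296.

Open Charlie only; minimum total cost 1296.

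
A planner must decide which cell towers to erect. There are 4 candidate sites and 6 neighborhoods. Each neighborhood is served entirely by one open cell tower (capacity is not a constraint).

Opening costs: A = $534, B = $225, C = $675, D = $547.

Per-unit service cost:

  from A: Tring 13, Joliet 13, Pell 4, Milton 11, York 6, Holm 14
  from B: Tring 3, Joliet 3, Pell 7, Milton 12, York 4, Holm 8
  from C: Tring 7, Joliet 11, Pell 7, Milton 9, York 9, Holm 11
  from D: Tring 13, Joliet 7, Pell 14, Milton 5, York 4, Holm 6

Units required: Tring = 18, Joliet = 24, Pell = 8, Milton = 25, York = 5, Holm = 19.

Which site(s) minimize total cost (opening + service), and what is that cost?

For any fixed open set, each neighborhood goes to its cheapest open site; total = fixed + service.
{B}: Tring→B 3·18=54, Joliet→B 3·24=72, Pell→B 7·8=56, Milton→B 12·25=300, York→B 4·5=20, Holm→B 8·19=152. Service 654; fixed 225; total 879.
{B, D}: Tring→B 3·18=54, Joliet→B 3·24=72, Pell→B 7·8=56, Milton→D 5·25=125, York→B 4·5=20, Holm→D 6·19=114. Service 441; fixed 772; total 1213.
{D}: Tring→D 13·18=234, Joliet→D 7·24=168, Pell→D 14·8=112, Milton→D 5·25=125, York→D 4·5=20, Holm→D 6·19=114. Service 773; fixed 547; total 1320.
{A, B, C, D}: service 417 + fixed 1981 = 2398
No other subset beats 879.

Open B only; minimum total cost 879.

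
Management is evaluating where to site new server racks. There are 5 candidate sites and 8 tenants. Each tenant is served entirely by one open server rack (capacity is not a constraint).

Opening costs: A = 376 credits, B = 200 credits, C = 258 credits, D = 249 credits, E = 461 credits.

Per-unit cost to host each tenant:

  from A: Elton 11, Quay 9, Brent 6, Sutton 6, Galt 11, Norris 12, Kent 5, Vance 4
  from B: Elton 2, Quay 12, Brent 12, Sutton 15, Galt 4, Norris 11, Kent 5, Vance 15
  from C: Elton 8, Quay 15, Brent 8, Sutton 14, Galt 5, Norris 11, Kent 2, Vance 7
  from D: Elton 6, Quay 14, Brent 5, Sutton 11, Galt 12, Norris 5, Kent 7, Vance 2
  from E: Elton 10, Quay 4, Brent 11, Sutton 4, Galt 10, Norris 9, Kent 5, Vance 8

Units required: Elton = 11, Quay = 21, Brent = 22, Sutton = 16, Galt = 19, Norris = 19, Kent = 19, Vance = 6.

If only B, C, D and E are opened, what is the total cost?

Total cost: 1669

Each tenant is assigned to its cheapest site among the open ones.
{B, C, D, E}: Elton→B 2·11=22, Quay→E 4·21=84, Brent→D 5·22=110, Sutton→E 4·16=64, Galt→B 4·19=76, Norris→D 5·19=95, Kent→C 2·19=38, Vance→D 2·6=12. Service 501; fixed 1168; total 1669.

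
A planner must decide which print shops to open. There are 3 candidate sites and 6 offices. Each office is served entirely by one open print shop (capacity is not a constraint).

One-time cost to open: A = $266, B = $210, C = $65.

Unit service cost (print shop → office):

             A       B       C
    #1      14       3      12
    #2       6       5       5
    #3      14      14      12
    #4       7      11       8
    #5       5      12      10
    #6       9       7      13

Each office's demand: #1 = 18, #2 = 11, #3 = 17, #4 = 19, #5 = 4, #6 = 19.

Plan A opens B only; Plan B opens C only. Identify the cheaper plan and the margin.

Plan A is cheaper by 32.

Plan A: {B}: #1→B 3·18=54, #2→B 5·11=55, #3→B 14·17=238, #4→B 11·19=209, #5→B 12·4=48, #6→B 7·19=133. Service 737; fixed 210; total 947.
Plan B: {C}: #1→C 12·18=216, #2→C 5·11=55, #3→C 12·17=204, #4→C 8·19=152, #5→C 10·4=40, #6→C 13·19=247. Service 914; fixed 65; total 979.
Difference: |947 − 979| = 32.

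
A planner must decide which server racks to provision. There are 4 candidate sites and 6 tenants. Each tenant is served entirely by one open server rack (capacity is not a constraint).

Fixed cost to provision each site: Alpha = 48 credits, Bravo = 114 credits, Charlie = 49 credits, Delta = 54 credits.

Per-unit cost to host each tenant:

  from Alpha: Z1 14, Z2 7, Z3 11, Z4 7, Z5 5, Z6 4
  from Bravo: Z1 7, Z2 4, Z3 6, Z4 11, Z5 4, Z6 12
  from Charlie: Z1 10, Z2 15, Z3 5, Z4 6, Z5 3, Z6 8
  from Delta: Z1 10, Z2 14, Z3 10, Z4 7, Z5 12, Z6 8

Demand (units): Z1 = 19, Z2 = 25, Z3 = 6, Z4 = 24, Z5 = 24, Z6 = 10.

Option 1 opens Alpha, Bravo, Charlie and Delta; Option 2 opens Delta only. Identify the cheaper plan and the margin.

Option 1 is cheaper by 406.

Option 1: {Alpha, Bravo, Charlie, Delta}: Z1→Bravo 7·19=133, Z2→Bravo 4·25=100, Z3→Charlie 5·6=30, Z4→Charlie 6·24=144, Z5→Charlie 3·24=72, Z6→Alpha 4·10=40. Service 519; fixed 265; total 784.
Option 2: {Delta}: Z1→Delta 10·19=190, Z2→Delta 14·25=350, Z3→Delta 10·6=60, Z4→Delta 7·24=168, Z5→Delta 12·24=288, Z6→Delta 8·10=80. Service 1136; fixed 54; total 1190.
Difference: |784 − 1190| = 406.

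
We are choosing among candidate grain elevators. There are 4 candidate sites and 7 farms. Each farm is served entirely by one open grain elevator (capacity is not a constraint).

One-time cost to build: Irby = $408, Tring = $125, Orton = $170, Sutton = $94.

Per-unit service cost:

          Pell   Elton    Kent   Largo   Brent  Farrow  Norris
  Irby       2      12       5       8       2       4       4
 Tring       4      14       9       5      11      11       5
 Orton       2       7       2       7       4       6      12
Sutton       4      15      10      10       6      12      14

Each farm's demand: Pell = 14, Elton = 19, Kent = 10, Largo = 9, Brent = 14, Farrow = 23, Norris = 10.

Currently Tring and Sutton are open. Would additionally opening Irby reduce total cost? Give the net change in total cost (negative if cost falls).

Current service cost with {Tring, Sutton}: 844.
Adding Irby: each farm re-picks its cheapest; new service cost 511, saving 333.
Extra fixed cost: 408. Net change = 408 − 333 = 75.
(Totals: 1063 → 1138.)

No — net change +75 (cost rises by 75).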